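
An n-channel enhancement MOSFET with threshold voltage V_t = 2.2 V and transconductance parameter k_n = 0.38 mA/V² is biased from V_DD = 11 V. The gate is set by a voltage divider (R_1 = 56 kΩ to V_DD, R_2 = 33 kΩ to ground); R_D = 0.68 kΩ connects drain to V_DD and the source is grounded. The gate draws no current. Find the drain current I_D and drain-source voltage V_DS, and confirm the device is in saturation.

V_G = V_DD·R_2/(R_1+R_2) = 11×33/89 = 4.08 V. With the source grounded, V_GS = V_G = 4.08 V.
Assume saturation: I_D = (k_n/2)(V_GS − V_t)² = (0.38/2)×(4.08 − 2.2)² = 0.19×1.88² = 0.671 mA.
V_DS = V_DD − I_D·R_D = 11 − 0.671×0.68 = 10.5 V.
Saturation requires V_DS ≥ V_GS − V_t = 1.88 V; 10.5 ≥ 1.88 ✓.

I_D ≈ 0.67 mA, V_DS ≈ 11 V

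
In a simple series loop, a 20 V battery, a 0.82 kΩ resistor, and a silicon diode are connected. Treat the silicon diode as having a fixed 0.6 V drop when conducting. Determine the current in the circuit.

KVL around the loop: 20 = V_D + I·R = 0.6 + I × 0.82 kΩ.
So I = (20 − 0.6) / 0.82 kΩ = 19.4 / 0.82 = 23.7 mA.

I ≈ 24 mA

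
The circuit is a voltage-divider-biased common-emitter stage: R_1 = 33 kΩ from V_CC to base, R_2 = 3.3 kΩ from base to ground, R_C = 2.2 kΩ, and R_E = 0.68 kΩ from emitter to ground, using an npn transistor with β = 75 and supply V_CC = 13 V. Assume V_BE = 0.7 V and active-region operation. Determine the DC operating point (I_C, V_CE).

Thevenize the base divider: V_Th = V_CC·R_2/(R_1+R_2) = 13×3.3/36.3 = 1.18 V, R_Th = R_1‖R_2 = 3 kΩ.
Base-emitter loop: V_Th = I_B·R_Th + V_BE + (β+1)I_B·R_E, so I_B = (1.18 − 0.7) / (3 + 76×0.68) = 0.00881 mA.
I_C = β·I_B = 75×0.00881 = 0.661 mA, and I_E = (β+1)I_B = 0.67 mA.
V_CE = V_CC − I_C·R_C − I_E·R_E = 13 − 0.661×2.2 − 0.67×0.68 = 11.1 V.
V_CE = 11.1 V > 0.2 V confirms active-region operation.

I_C ≈ 0.66 mA, V_CE ≈ 11 V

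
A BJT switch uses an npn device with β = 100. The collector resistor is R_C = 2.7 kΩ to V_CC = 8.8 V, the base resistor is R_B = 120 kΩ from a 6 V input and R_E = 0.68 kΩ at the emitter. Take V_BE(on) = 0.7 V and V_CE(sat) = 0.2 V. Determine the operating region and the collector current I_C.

saturation; I_C ≈ 2.5 mA

Assume active: I_B = (6 − 0.7)/(120 + 101×0.68) = 0.0281 mA, I_C = β·I_B = 2.81 mA.
Then V_CE = 8.8 − 2.81×2.7 − 2.84×0.68 = -0.713 V < 0.2 V — the active assumption fails.
Re-solve with V_CE = 0.2 V. KCL at the emitter: V_E/R_E = (V_BB−0.7−V_E)/R_B + (V_CC−0.2−V_E)/R_C, giving V_E = 1.75 V.
I_C = (V_CC − 0.2 − V_E)/R_C = (8.6 − 1.75)/2.7 = 2.54 mA.
Check: I_B = (5.3 − 1.75)/120 = 0.0296 mA, and β·I_B = 2.96 mA > I_C, confirming saturation.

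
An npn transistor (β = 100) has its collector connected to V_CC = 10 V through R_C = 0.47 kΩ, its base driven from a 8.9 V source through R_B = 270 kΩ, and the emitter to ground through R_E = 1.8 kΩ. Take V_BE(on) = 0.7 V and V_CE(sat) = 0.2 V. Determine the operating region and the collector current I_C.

Assume active. Base-emitter loop: I_B = (V_BB − V_BE)/(R_B + (β+1)R_E) = (8.9 − 0.7)/(270 + 101×1.8) = 0.0181 mA.
I_C = β·I_B = 100×0.0181 = 1.81 mA.
V_CE = V_CC − I_C·R_C − I_E·R_E = 10 − 1.81×0.47 − 1.83×1.8 = 5.85 V > V_CE(sat), so the active-region assumption holds.

active; I_C ≈ 1.8 mA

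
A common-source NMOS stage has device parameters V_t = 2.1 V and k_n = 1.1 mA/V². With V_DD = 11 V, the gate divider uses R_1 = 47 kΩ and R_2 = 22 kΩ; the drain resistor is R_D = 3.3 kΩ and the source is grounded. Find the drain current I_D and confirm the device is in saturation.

V_G = V_DD·R_2/(R_1+R_2) = 11×22/69 = 3.51 V. With the source grounded, V_GS = V_G = 3.51 V.
Assume saturation: I_D = (k_n/2)(V_GS − V_t)² = (1.1/2)×(3.51 − 2.1)² = 0.55×1.41² = 1.09 mA.
V_DS = V_DD − I_D·R_D = 11 − 1.09×3.3 = 7.41 V.
Saturation requires V_DS ≥ V_GS − V_t = 1.41 V; 7.41 ≥ 1.41 ✓.

I_D ≈ 1.1 mA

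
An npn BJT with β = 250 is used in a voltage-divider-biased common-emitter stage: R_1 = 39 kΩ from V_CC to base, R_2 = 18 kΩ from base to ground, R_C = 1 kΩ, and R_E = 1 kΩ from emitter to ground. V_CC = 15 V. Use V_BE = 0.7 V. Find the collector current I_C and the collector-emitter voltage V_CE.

I_C ≈ 3.8 mA, V_CE ≈ 7.3 V

Thevenize the base divider: V_Th = V_CC·R_2/(R_1+R_2) = 15×18/57 = 4.74 V, R_Th = R_1‖R_2 = 12.3 kΩ.
Base-emitter loop: V_Th = I_B·R_Th + V_BE + (β+1)I_B·R_E, so I_B = (4.74 − 0.7) / (12.3 + 251×1) = 0.0153 mA.
I_C = β·I_B = 250×0.0153 = 3.83 mA, and I_E = (β+1)I_B = 3.85 mA.
V_CE = V_CC − I_C·R_C − I_E·R_E = 15 − 3.83×1 − 3.85×1 = 7.32 V.
V_CE = 7.32 V > 0.2 V confirms active-region operation.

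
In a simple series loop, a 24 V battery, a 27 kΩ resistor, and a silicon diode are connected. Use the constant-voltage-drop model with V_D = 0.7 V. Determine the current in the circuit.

KVL around the loop: 24 = V_D + I·R = 0.7 + I × 27 kΩ.
So I = (24 − 0.7) / 27 kΩ = 23.3 / 27 = 0.863 mA.

I ≈ 0.86 mA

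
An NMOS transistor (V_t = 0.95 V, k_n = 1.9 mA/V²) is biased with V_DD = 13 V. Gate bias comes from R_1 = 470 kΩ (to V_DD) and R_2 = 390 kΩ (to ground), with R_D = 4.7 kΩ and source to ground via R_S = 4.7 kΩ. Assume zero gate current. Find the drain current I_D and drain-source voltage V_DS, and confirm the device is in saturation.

V_G = V_DD·R_2/(R_1+R_2) = 13×390/860 = 5.9 V.
Assume saturation: I_D = (k_n/2)(V_GS − V_t)² with V_GS = V_G − I_D·R_S = 5.9 − 4.7·I_D.
Substituting gives 21·I_D² − 45.2·I_D + 23.2 = 0, with roots I_D = 0.851 or 1.3 mA.
The root I_D = 1.3 mA gives V_GS = -0.22 V ≤ V_t, so take I_D = 0.851 mA.
Then V_GS = 1.9 V and V_DS = V_DD − I_D(R_D+R_S) = 13 − 0.851×9.4 = 5 V.
Saturation requires V_DS ≥ V_GS − V_t = 0.946 V; 5 ≥ 0.946 ✓.

I_D ≈ 0.85 mA, V_DS ≈ 5 V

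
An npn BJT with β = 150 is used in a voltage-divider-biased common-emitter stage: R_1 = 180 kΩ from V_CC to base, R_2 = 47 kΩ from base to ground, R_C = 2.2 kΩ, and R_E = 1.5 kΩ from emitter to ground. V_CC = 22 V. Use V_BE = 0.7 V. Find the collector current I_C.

I_C ≈ 2.2 mA

Thevenize the base divider: V_Th = V_CC·R_2/(R_1+R_2) = 22×47/227 = 4.56 V, R_Th = R_1‖R_2 = 37.3 kΩ.
Base-emitter loop: V_Th = I_B·R_Th + V_BE + (β+1)I_B·R_E, so I_B = (4.56 − 0.7) / (37.3 + 151×1.5) = 0.0146 mA.
I_C = β·I_B = 150×0.0146 = 2.19 mA, and I_E = (β+1)I_B = 2.21 mA.
V_CE = V_CC − I_C·R_C − I_E·R_E = 22 − 2.19×2.2 − 2.21×1.5 = 13.9 V.
V_CE = 13.9 V > 0.2 V confirms active-region operation.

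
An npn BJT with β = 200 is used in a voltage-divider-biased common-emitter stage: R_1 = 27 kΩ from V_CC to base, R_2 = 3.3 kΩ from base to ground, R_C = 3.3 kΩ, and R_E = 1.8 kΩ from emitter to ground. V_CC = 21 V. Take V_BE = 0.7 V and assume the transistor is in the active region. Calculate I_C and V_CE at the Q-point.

Thevenize the base divider: V_Th = V_CC·R_2/(R_1+R_2) = 21×3.3/30.3 = 2.29 V, R_Th = R_1‖R_2 = 2.94 kΩ.
Base-emitter loop: V_Th = I_B·R_Th + V_BE + (β+1)I_B·R_E, so I_B = (2.29 − 0.7) / (2.94 + 201×1.8) = 0.00435 mA.
I_C = β·I_B = 200×0.00435 = 0.87 mA, and I_E = (β+1)I_B = 0.875 mA.
V_CE = V_CC − I_C·R_C − I_E·R_E = 21 − 0.87×3.3 − 0.875×1.8 = 16.6 V.
V_CE = 16.6 V > 0.2 V confirms active-region operation.

I_C ≈ 0.87 mA, V_CE ≈ 17 V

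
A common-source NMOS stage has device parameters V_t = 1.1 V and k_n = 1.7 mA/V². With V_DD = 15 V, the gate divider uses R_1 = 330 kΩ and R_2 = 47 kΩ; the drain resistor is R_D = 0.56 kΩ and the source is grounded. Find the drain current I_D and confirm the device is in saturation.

I_D ≈ 0.5 mA

V_G = V_DD·R_2/(R_1+R_2) = 15×47/377 = 1.87 V. With the source grounded, V_GS = V_G = 1.87 V.
Assume saturation: I_D = (k_n/2)(V_GS − V_t)² = (1.7/2)×(1.87 − 1.1)² = 0.85×0.77² = 0.504 mA.
V_DS = V_DD − I_D·R_D = 15 − 0.504×0.56 = 14.7 V.
Saturation requires V_DS ≥ V_GS − V_t = 0.77 V; 14.7 ≥ 0.77 ✓.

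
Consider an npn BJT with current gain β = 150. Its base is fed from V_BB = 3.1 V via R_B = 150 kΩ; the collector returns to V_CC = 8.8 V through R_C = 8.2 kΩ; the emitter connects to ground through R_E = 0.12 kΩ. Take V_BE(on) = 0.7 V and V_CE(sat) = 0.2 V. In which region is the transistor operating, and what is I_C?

saturation; I_C ≈ 1 mA

Assume active: I_B = (3.1 − 0.7)/(150 + 151×0.12) = 0.0143 mA, I_C = β·I_B = 2.14 mA.
Then V_CE = 8.8 − 2.14×8.2 − 2.16×0.12 = -9.02 V < 0.2 V — the active assumption fails.
Re-solve with V_CE = 0.2 V. KCL at the emitter: V_E/R_E = (V_BB−0.7−V_E)/R_B + (V_CC−0.2−V_E)/R_C, giving V_E = 0.126 V.
I_C = (V_CC − 0.2 − V_E)/R_C = (8.6 − 0.126)/8.2 = 1.03 mA.
Check: I_B = (2.4 − 0.126)/150 = 0.0152 mA, and β·I_B = 2.27 mA > I_C, confirming saturation.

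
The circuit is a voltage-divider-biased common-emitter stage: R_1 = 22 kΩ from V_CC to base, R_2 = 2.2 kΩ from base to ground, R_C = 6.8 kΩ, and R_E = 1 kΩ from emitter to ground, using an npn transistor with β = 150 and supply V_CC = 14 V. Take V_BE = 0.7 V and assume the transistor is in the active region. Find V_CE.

V_CE ≈ 9.6 V

Thevenize the base divider: V_Th = V_CC·R_2/(R_1+R_2) = 14×2.2/24.2 = 1.27 V, R_Th = R_1‖R_2 = 2 kΩ.
Base-emitter loop: V_Th = I_B·R_Th + V_BE + (β+1)I_B·R_E, so I_B = (1.27 − 0.7) / (2 + 151×1) = 0.00374 mA.
I_C = β·I_B = 150×0.00374 = 0.561 mA, and I_E = (β+1)I_B = 0.565 mA.
V_CE = V_CC − I_C·R_C − I_E·R_E = 14 − 0.561×6.8 − 0.565×1 = 9.62 V.
V_CE = 9.62 V > 0.2 V confirms active-region operation.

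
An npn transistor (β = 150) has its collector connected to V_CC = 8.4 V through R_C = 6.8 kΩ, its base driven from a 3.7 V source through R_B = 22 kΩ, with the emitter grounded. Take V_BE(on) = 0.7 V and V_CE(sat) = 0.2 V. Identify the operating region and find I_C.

saturation; I_C ≈ 1.2 mA

Assume active: I_B = (3.7 − 0.7)/22 = 0.136 mA, giving I_C = β·I_B = 20.5 mA.
But then V_CE = 8.4 − 20.5×6.8 = -131 V < V_CE(sat) = 0.2 V — impossible in the active region.
So the transistor is saturated. With V_CE = 0.2 V, I_C = (V_CC − 0.2)/R_C = 8.2/6.8 = 1.21 mA.
Check: β·I_B = 20.5 mA > I_C = 1.21 mA, confirming saturation.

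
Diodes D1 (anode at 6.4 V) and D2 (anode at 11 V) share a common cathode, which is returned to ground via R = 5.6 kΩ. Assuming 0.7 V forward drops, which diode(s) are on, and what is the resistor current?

Only D2 conducts; I_R ≈ 1.8 mA

Assume both conduct. Then node N would need to be at both 6.4−0.7 = 5.7 V and 11−0.7 = 10.3 V, which is impossible.
Assume only D2 conducts: V_N = 11 − 0.7 = 10.3 V, so I_R = 10.3/5.6 = 1.84 mA.
Check D1: its anode-to-cathode voltage is 6.4 − 10.3 = -3.9 V < 0.7 V, so it is off. The assumption is consistent.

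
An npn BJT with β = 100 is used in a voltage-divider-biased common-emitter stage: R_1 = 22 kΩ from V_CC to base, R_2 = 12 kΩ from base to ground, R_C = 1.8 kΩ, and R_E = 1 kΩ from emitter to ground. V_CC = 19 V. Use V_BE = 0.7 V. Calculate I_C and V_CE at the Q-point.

Thevenize the base divider: V_Th = V_CC·R_2/(R_1+R_2) = 19×12/34 = 6.71 V, R_Th = R_1‖R_2 = 7.76 kΩ.
Base-emitter loop: V_Th = I_B·R_Th + V_BE + (β+1)I_B·R_E, so I_B = (6.71 − 0.7) / (7.76 + 101×1) = 0.0552 mA.
I_C = β·I_B = 100×0.0552 = 5.52 mA, and I_E = (β+1)I_B = 5.58 mA.
V_CE = V_CC − I_C·R_C − I_E·R_E = 19 − 5.52×1.8 − 5.58×1 = 3.48 V.
V_CE = 3.48 V > 0.2 V confirms active-region operation.

I_C ≈ 5.5 mA, V_CE ≈ 3.5 V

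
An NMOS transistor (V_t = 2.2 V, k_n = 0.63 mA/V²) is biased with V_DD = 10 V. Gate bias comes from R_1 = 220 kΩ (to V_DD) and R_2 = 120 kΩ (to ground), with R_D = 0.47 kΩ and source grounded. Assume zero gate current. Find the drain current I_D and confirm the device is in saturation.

I_D ≈ 0.56 mA

V_G = V_DD·R_2/(R_1+R_2) = 10×120/340 = 3.53 V. With the source grounded, V_GS = V_G = 3.53 V.
Assume saturation: I_D = (k_n/2)(V_GS − V_t)² = (0.63/2)×(3.53 − 2.2)² = 0.315×1.33² = 0.557 mA.
V_DS = V_DD − I_D·R_D = 10 − 0.557×0.47 = 9.74 V.
Saturation requires V_DS ≥ V_GS − V_t = 1.33 V; 9.74 ≥ 1.33 ✓.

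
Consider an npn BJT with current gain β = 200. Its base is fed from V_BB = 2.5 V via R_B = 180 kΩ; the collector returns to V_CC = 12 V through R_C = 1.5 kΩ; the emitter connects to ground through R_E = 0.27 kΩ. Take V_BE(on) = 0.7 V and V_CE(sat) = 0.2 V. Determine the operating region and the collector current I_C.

Assume active. Base-emitter loop: I_B = (V_BB − V_BE)/(R_B + (β+1)R_E) = (2.5 − 0.7)/(180 + 201×0.27) = 0.00768 mA.
I_C = β·I_B = 200×0.00768 = 1.54 mA.
V_CE = V_CC − I_C·R_C − I_E·R_E = 12 − 1.54×1.5 − 1.54×0.27 = 9.28 V > V_CE(sat), so the active-region assumption holds.

active; I_C ≈ 1.5 mA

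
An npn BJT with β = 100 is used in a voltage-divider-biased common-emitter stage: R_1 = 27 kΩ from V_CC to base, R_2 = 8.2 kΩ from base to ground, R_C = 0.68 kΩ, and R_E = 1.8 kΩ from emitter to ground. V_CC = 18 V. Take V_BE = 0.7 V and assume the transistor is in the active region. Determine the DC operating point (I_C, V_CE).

I_C ≈ 1.9 mA, V_CE ≈ 13 V

Thevenize the base divider: V_Th = V_CC·R_2/(R_1+R_2) = 18×8.2/35.2 = 4.19 V, R_Th = R_1‖R_2 = 6.29 kΩ.
Base-emitter loop: V_Th = I_B·R_Th + V_BE + (β+1)I_B·R_E, so I_B = (4.19 − 0.7) / (6.29 + 101×1.8) = 0.0186 mA.
I_C = β·I_B = 100×0.0186 = 1.86 mA, and I_E = (β+1)I_B = 1.88 mA.
V_CE = V_CC − I_C·R_C − I_E·R_E = 18 − 1.86×0.68 − 1.88×1.8 = 13.4 V.
V_CE = 13.4 V > 0.2 V confirms active-region operation.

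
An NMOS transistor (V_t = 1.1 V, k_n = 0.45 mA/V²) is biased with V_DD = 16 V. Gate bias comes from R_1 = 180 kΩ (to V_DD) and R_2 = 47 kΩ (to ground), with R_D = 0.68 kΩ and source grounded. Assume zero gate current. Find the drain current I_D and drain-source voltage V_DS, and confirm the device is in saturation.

I_D ≈ 1.1 mA, V_DS ≈ 15 V

V_G = V_DD·R_2/(R_1+R_2) = 16×47/227 = 3.31 V. With the source grounded, V_GS = V_G = 3.31 V.
Assume saturation: I_D = (k_n/2)(V_GS − V_t)² = (0.45/2)×(3.31 − 1.1)² = 0.225×2.21² = 1.1 mA.
V_DS = V_DD − I_D·R_D = 16 − 1.1×0.68 = 15.3 V.
Saturation requires V_DS ≥ V_GS − V_t = 2.21 V; 15.3 ≥ 2.21 ✓.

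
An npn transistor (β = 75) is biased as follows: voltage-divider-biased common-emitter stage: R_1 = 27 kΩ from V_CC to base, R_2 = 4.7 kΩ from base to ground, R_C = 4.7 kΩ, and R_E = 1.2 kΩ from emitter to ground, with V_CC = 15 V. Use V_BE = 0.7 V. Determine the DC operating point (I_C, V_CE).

I_C ≈ 1.2 mA, V_CE ≈ 7.9 V

Thevenize the base divider: V_Th = V_CC·R_2/(R_1+R_2) = 15×4.7/31.7 = 2.22 V, R_Th = R_1‖R_2 = 4 kΩ.
Base-emitter loop: V_Th = I_B·R_Th + V_BE + (β+1)I_B·R_E, so I_B = (2.22 − 0.7) / (4 + 76×1.2) = 0.016 mA.
I_C = β·I_B = 75×0.016 = 1.2 mA, and I_E = (β+1)I_B = 1.22 mA.
V_CE = V_CC − I_C·R_C − I_E·R_E = 15 − 1.2×4.7 − 1.22×1.2 = 7.9 V.
V_CE = 7.9 V > 0.2 V confirms active-region operation.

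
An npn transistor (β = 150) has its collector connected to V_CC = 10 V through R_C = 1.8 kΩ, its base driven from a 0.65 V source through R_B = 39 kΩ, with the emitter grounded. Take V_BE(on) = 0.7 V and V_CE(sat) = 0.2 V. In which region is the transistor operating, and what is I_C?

cutoff; I_C ≈ 0

V_BB = 0.65 V ≤ V_BE(on) = 0.7 V, so the base-emitter junction is not forward biased.
The transistor is in cutoff: I_B = I_C = 0.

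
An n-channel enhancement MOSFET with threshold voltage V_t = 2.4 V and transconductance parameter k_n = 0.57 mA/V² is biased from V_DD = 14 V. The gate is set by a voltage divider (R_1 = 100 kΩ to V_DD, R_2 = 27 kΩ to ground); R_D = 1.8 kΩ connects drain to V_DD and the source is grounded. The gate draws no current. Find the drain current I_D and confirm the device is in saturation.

V_G = V_DD·R_2/(R_1+R_2) = 14×27/127 = 2.98 V. With the source grounded, V_GS = V_G = 2.98 V.
Assume saturation: I_D = (k_n/2)(V_GS − V_t)² = (0.57/2)×(2.98 − 2.4)² = 0.285×0.576² = 0.0947 mA.
V_DS = V_DD − I_D·R_D = 14 − 0.0947×1.8 = 13.8 V.
Saturation requires V_DS ≥ V_GS − V_t = 0.576 V; 13.8 ≥ 0.576 ✓.

I_D ≈ 0.095 mA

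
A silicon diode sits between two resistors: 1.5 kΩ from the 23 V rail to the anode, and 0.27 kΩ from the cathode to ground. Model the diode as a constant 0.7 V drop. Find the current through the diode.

The two resistors are in series with the diode, so KVL gives 23 = I·1.5 + 0.7 + I·0.27.
I = (23 − 0.7) / (1.5 + 0.27) kΩ = 22.3 / 1.77 = 12.6 mA.

I ≈ 13 mA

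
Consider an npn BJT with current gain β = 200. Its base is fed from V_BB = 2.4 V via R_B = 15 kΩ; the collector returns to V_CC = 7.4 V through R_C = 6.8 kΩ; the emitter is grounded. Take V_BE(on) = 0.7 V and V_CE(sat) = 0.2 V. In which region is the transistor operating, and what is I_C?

Assume active: I_B = (2.4 − 0.7)/15 = 0.113 mA, giving I_C = β·I_B = 22.7 mA.
But then V_CE = 7.4 − 22.7×6.8 = -147 V < V_CE(sat) = 0.2 V — impossible in the active region.
So the transistor is saturated. With V_CE = 0.2 V, I_C = (V_CC − 0.2)/R_C = 7.2/6.8 = 1.06 mA.
Check: β·I_B = 22.7 mA > I_C = 1.06 mA, confirming saturation.

saturation; I_C ≈ 1.1 mA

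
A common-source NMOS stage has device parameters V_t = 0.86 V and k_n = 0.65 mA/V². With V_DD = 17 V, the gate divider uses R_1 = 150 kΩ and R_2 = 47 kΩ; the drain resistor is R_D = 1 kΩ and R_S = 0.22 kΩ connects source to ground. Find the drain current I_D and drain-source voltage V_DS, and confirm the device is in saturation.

V_G = V_DD·R_2/(R_1+R_2) = 17×47/197 = 4.06 V.
Assume saturation: I_D = (k_n/2)(V_GS − V_t)² with V_GS = V_G − I_D·R_S = 4.06 − 0.22·I_D.
Substituting gives 0.0157·I_D² − 1.46·I_D + 3.32 = 0, with roots I_D = 2.34 or 90.3 mA.
The root I_D = 90.3 mA gives V_GS = -15.8 V ≤ V_t, so take I_D = 2.34 mA.
Then V_GS = 3.54 V and V_DS = V_DD − I_D(R_D+R_S) = 17 − 2.34×1.22 = 14.1 V.
Saturation requires V_DS ≥ V_GS − V_t = 2.68 V; 14.1 ≥ 2.68 ✓.

I_D ≈ 2.3 mA, V_DS ≈ 14 V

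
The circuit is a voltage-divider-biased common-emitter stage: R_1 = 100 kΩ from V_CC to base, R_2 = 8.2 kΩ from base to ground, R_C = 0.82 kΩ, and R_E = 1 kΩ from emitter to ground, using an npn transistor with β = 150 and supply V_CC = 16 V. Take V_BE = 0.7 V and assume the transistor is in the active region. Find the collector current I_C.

I_C ≈ 0.48 mA

Thevenize the base divider: V_Th = V_CC·R_2/(R_1+R_2) = 16×8.2/108 = 1.21 V, R_Th = R_1‖R_2 = 7.58 kΩ.
Base-emitter loop: V_Th = I_B·R_Th + V_BE + (β+1)I_B·R_E, so I_B = (1.21 − 0.7) / (7.58 + 151×1) = 0.00323 mA.
I_C = β·I_B = 150×0.00323 = 0.485 mA, and I_E = (β+1)I_B = 0.488 mA.
V_CE = V_CC − I_C·R_C − I_E·R_E = 16 − 0.485×0.82 − 0.488×1 = 15.1 V.
V_CE = 15.1 V > 0.2 V confirms active-region operation.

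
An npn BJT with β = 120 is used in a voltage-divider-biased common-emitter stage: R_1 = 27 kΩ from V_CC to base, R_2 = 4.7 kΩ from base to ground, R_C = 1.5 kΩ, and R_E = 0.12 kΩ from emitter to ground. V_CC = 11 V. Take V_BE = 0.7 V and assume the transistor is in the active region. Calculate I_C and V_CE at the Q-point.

Thevenize the base divider: V_Th = V_CC·R_2/(R_1+R_2) = 11×4.7/31.7 = 1.63 V, R_Th = R_1‖R_2 = 4 kΩ.
Base-emitter loop: V_Th = I_B·R_Th + V_BE + (β+1)I_B·R_E, so I_B = (1.63 − 0.7) / (4 + 121×0.12) = 0.0503 mA.
I_C = β·I_B = 120×0.0503 = 6.03 mA, and I_E = (β+1)I_B = 6.08 mA.
V_CE = V_CC − I_C·R_C − I_E·R_E = 11 − 6.03×1.5 − 6.08×0.12 = 1.22 V.
V_CE = 1.22 V > 0.2 V confirms active-region operation.

I_C ≈ 6 mA, V_CE ≈ 1.2 V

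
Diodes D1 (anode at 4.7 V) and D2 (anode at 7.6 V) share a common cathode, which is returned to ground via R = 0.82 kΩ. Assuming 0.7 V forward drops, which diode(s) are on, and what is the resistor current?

Assume both conduct. Then node N would need to be at both 4.7−0.7 = 4 V and 7.6−0.7 = 6.9 V, which is impossible.
Assume only D2 conducts: V_N = 7.6 − 0.7 = 6.9 V, so I_R = 6.9/0.82 = 8.41 mA.
Check D1: its anode-to-cathode voltage is 4.7 − 6.9 = -2.2 V < 0.7 V, so it is off. The assumption is consistent.

Only D2 conducts; I_R ≈ 8.4 mA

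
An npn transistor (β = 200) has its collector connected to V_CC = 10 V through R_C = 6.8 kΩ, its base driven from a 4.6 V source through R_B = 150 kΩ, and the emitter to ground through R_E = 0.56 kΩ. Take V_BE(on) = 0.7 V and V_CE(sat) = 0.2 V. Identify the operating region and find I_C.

saturation; I_C ≈ 1.3 mA

Assume active: I_B = (4.6 − 0.7)/(150 + 201×0.56) = 0.0149 mA, I_C = β·I_B = 2.97 mA.
Then V_CE = 10 − 2.97×6.8 − 2.99×0.56 = -11.9 V < 0.2 V — the active assumption fails.
Re-solve with V_CE = 0.2 V. KCL at the emitter: V_E/R_E = (V_BB−0.7−V_E)/R_B + (V_CC−0.2−V_E)/R_C, giving V_E = 0.756 V.
I_C = (V_CC − 0.2 − V_E)/R_C = (9.8 − 0.756)/6.8 = 1.33 mA.
Check: I_B = (3.9 − 0.756)/150 = 0.021 mA, and β·I_B = 4.19 mA > I_C, confirming saturation.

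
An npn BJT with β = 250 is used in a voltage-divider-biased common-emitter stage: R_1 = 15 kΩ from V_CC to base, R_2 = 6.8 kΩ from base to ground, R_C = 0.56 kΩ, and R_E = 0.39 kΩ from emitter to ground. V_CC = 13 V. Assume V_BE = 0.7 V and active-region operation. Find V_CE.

Thevenize the base divider: V_Th = V_CC·R_2/(R_1+R_2) = 13×6.8/21.8 = 4.06 V, R_Th = R_1‖R_2 = 4.68 kΩ.
Base-emitter loop: V_Th = I_B·R_Th + V_BE + (β+1)I_B·R_E, so I_B = (4.06 − 0.7) / (4.68 + 251×0.39) = 0.0327 mA.
I_C = β·I_B = 250×0.0327 = 8.18 mA, and I_E = (β+1)I_B = 8.21 mA.
V_CE = V_CC − I_C·R_C − I_E·R_E = 13 − 8.18×0.56 − 8.21×0.39 = 5.22 V.
V_CE = 5.22 V > 0.2 V confirms active-region operation.

V_CE ≈ 5.2 V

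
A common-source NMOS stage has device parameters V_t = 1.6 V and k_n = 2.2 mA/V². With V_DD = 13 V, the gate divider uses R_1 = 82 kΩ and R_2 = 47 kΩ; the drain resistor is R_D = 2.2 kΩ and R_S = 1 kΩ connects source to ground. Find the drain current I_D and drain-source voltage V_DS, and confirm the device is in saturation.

V_G = V_DD·R_2/(R_1+R_2) = 13×47/129 = 4.74 V.
Assume saturation: I_D = (k_n/2)(V_GS − V_t)² with V_GS = V_G − I_D·R_S = 4.74 − 1·I_D.
Substituting gives 1.1·I_D² − 7.9·I_D + 10.8 = 0, with roots I_D = 1.84 or 5.34 mA.
The root I_D = 5.34 mA gives V_GS = -0.603 V ≤ V_t, so take I_D = 1.84 mA.
Then V_GS = 2.89 V and V_DS = V_DD − I_D(R_D+R_S) = 13 − 1.84×3.2 = 7.1 V.
Saturation requires V_DS ≥ V_GS − V_t = 1.29 V; 7.1 ≥ 1.29 ✓.

I_D ≈ 1.8 mA, V_DS ≈ 7.1 V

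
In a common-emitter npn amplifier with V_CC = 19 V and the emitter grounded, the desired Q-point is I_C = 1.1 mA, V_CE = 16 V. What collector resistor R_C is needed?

R_C ≈ 2.7 kΩ

Collector loop: V_CC = I_C·R_C + V_CE.
R_C = (V_CC − V_CE)/I_C = (19 − 16)/1.1 = 2.73 kΩ.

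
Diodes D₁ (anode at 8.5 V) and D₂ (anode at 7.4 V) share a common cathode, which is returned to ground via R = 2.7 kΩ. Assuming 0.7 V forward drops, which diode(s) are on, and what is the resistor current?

Only D₁ conducts; I_R ≈ 2.9 mA

Assume both conduct. Then node N would need to be at both 8.5−0.7 = 7.8 V and 7.4−0.7 = 6.7 V, which is impossible.
Assume only D₁ conducts: V_N = 8.5 − 0.7 = 7.8 V, so I_R = 7.8/2.7 = 2.89 mA.
Check D₂: its anode-to-cathode voltage is 7.4 − 7.8 = -0.4 V < 0.7 V, so it is off. The assumption is consistent.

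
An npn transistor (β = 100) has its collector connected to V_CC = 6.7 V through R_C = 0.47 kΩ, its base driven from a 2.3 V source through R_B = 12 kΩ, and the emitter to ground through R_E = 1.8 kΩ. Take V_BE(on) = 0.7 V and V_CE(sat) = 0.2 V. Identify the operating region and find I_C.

Assume active. Base-emitter loop: I_B = (V_BB − V_BE)/(R_B + (β+1)R_E) = (2.3 − 0.7)/(12 + 101×1.8) = 0.00826 mA.
I_C = β·I_B = 100×0.00826 = 0.826 mA.
V_CE = V_CC − I_C·R_C − I_E·R_E = 6.7 − 0.826×0.47 − 0.834×1.8 = 4.81 V > V_CE(sat), so the active-region assumption holds.

active; I_C ≈ 0.83 mA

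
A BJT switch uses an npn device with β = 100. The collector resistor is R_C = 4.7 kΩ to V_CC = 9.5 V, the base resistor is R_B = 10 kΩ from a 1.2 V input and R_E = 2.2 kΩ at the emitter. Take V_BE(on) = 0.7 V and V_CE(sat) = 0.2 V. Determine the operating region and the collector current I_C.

active; I_C ≈ 0.22 mA

Assume active. Base-emitter loop: I_B = (V_BB − V_BE)/(R_B + (β+1)R_E) = (1.2 − 0.7)/(10 + 101×2.2) = 0.00215 mA.
I_C = β·I_B = 100×0.00215 = 0.215 mA.
V_CE = V_CC − I_C·R_C − I_E·R_E = 9.5 − 0.215×4.7 − 0.217×2.2 = 8.01 V > V_CE(sat), so the active-region assumption holds.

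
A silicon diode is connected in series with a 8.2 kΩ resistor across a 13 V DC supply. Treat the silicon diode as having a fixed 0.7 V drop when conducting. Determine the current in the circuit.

KVL around the loop: 13 = V_D + I·R = 0.7 + I × 8.2 kΩ.
So I = (13 − 0.7) / 8.2 kΩ = 12.3 / 8.2 = 1.5 mA.

I ≈ 1.5 mA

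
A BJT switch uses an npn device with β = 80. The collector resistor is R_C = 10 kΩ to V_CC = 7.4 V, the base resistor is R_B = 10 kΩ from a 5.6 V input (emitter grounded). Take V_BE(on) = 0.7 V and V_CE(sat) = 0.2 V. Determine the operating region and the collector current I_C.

Assume active: I_B = (5.6 − 0.7)/10 = 0.49 mA, giving I_C = β·I_B = 39.2 mA.
But then V_CE = 7.4 − 39.2×10 = -385 V < V_CE(sat) = 0.2 V — impossible in the active region.
So the transistor is saturated. With V_CE = 0.2 V, I_C = (V_CC − 0.2)/R_C = 7.2/10 = 0.72 mA.
Check: β·I_B = 39.2 mA > I_C = 0.72 mA, confirming saturation.

saturation; I_C ≈ 0.72 mA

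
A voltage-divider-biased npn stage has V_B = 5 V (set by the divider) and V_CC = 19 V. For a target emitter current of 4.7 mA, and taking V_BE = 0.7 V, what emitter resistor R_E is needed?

R_E ≈ 0.91 kΩ

V_E = V_B − V_BE = 5 − 0.7 = 4.3 V.
R_E = V_E / I_E = 4.3 / 4.7 = 0.915 kΩ.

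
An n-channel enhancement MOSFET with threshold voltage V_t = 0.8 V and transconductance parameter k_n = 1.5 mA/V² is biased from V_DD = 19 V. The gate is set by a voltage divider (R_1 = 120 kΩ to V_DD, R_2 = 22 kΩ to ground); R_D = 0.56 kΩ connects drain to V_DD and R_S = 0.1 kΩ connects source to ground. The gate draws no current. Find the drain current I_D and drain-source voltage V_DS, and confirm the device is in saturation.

I_D ≈ 2.6 mA, V_DS ≈ 17 V

V_G = V_DD·R_2/(R_1+R_2) = 19×22/142 = 2.94 V.
Assume saturation: I_D = (k_n/2)(V_GS − V_t)² with V_GS = V_G − I_D·R_S = 2.94 − 0.1·I_D.
Substituting gives 0.0075·I_D² − 1.32·I_D + 3.45 = 0, with roots I_D = 2.65 or 174 mA.
The root I_D = 174 mA gives V_GS = -14.4 V ≤ V_t, so take I_D = 2.65 mA.
Then V_GS = 2.68 V and V_DS = V_DD − I_D(R_D+R_S) = 19 − 2.65×0.66 = 17.3 V.
Saturation requires V_DS ≥ V_GS − V_t = 1.88 V; 17.3 ≥ 1.88 ✓.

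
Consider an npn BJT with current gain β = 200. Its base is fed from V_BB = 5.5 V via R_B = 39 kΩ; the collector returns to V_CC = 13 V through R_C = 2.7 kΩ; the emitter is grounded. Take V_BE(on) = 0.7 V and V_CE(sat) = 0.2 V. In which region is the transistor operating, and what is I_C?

Assume active: I_B = (5.5 − 0.7)/39 = 0.123 mA, giving I_C = β·I_B = 24.6 mA.
But then V_CE = 13 − 24.6×2.7 = -53.5 V < V_CE(sat) = 0.2 V — impossible in the active region.
So the transistor is saturated. With V_CE = 0.2 V, I_C = (V_CC − 0.2)/R_C = 12.8/2.7 = 4.74 mA.
Check: β·I_B = 24.6 mA > I_C = 4.74 mA, confirming saturation.

saturation; I_C ≈ 4.7 mA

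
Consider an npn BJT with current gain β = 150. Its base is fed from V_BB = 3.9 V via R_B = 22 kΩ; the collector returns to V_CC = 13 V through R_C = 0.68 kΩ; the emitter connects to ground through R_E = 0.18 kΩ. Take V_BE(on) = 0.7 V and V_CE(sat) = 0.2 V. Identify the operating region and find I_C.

active; I_C ≈ 9.8 mA

Assume active. Base-emitter loop: I_B = (V_BB − V_BE)/(R_B + (β+1)R_E) = (3.9 − 0.7)/(22 + 151×0.18) = 0.0651 mA.
I_C = β·I_B = 150×0.0651 = 9.76 mA.
V_CE = V_CC − I_C·R_C − I_E·R_E = 13 − 9.76×0.68 − 9.83×0.18 = 4.59 V > V_CE(sat), so the active-region assumption holds.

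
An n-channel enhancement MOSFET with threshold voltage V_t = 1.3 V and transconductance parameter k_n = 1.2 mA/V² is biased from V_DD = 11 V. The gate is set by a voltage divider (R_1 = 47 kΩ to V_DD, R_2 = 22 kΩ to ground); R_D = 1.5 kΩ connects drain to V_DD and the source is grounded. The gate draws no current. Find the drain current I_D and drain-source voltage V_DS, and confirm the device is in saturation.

I_D ≈ 2.9 mA, V_DS ≈ 6.6 V

V_G = V_DD·R_2/(R_1+R_2) = 11×22/69 = 3.51 V. With the source grounded, V_GS = V_G = 3.51 V.
Assume saturation: I_D = (k_n/2)(V_GS − V_t)² = (1.2/2)×(3.51 − 1.3)² = 0.6×2.21² = 2.92 mA.
V_DS = V_DD − I_D·R_D = 11 − 2.92×1.5 = 6.62 V.
Saturation requires V_DS ≥ V_GS − V_t = 2.21 V; 6.62 ≥ 2.21 ✓.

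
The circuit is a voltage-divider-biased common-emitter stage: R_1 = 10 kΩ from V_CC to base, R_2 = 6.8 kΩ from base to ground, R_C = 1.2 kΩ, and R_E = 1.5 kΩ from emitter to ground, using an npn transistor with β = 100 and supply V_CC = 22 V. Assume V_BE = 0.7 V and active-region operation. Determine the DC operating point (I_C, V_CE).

Thevenize the base divider: V_Th = V_CC·R_2/(R_1+R_2) = 22×6.8/16.8 = 8.9 V, R_Th = R_1‖R_2 = 4.05 kΩ.
Base-emitter loop: V_Th = I_B·R_Th + V_BE + (β+1)I_B·R_E, so I_B = (8.9 − 0.7) / (4.05 + 101×1.5) = 0.0527 mA.
I_C = β·I_B = 100×0.0527 = 5.27 mA, and I_E = (β+1)I_B = 5.33 mA.
V_CE = V_CC − I_C·R_C − I_E·R_E = 22 − 5.27×1.2 − 5.33×1.5 = 7.68 V.
V_CE = 7.68 V > 0.2 V confirms active-region operation.

I_C ≈ 5.3 mA, V_CE ≈ 7.7 V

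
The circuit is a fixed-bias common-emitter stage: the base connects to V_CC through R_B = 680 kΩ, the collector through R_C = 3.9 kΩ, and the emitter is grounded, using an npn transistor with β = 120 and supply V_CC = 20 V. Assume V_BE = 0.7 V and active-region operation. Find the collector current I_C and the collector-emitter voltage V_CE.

Base loop: V_CC = I_B·R_B + V_BE, so I_B = (20 − 0.7)/680 kΩ = 0.0284 mA.
In the active region I_C = β·I_B = 120 × 0.0284 = 3.41 mA.
Collector loop: V_CE = V_CC − I_C·R_C = 20 − 3.41×3.9 = 6.72 V.
Since V_CE = 6.72 V > V_CE(sat) ≈ 0.2 V, the transistor is in the active region as assumed.

I_C ≈ 3.4 mA, V_CE ≈ 6.7 V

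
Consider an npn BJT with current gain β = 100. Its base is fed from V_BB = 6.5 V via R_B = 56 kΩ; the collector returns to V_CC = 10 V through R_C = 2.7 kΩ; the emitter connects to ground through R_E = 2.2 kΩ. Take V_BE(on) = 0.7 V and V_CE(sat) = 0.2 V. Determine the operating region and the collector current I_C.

Assume active: I_B = (6.5 − 0.7)/(56 + 101×2.2) = 0.0208 mA, I_C = β·I_B = 2.08 mA.
Then V_CE = 10 − 2.08×2.7 − 2.11×2.2 = -0.262 V < 0.2 V — the active assumption fails.
Re-solve with V_CE = 0.2 V. KCL at the emitter: V_E/R_E = (V_BB−0.7−V_E)/R_B + (V_CC−0.2−V_E)/R_C, giving V_E = 4.43 V.
I_C = (V_CC − 0.2 − V_E)/R_C = (9.8 − 4.43)/2.7 = 1.99 mA.
Check: I_B = (5.8 − 4.43)/56 = 0.0245 mA, and β·I_B = 2.45 mA > I_C, confirming saturation.

saturation; I_C ≈ 2 mA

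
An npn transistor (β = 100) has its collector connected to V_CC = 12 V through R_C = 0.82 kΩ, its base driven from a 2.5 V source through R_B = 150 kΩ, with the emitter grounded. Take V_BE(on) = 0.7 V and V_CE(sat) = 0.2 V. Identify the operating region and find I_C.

Assume active. Base-emitter loop: I_B = (V_BB − V_BE)/R_B = (2.5 − 0.7)/150 = 0.012 mA.
I_C = β·I_B = 100×0.012 = 1.2 mA.
V_CE = V_CC − I_C·R_C = 12 − 1.2×0.82 = 11 V > V_CE(sat), so the active-region assumption holds.

active; I_C ≈ 1.2 mA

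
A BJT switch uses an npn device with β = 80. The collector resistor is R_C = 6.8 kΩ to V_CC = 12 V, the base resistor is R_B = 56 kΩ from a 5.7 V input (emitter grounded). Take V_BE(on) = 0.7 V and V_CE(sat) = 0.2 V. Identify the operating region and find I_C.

Assume active: I_B = (5.7 − 0.7)/56 = 0.0893 mA, giving I_C = β·I_B = 7.14 mA.
But then V_CE = 12 − 7.14×6.8 = -36.6 V < V_CE(sat) = 0.2 V — impossible in the active region.
So the transistor is saturated. With V_CE = 0.2 V, I_C = (V_CC − 0.2)/R_C = 11.8/6.8 = 1.74 mA.
Check: β·I_B = 7.14 mA > I_C = 1.74 mA, confirming saturation.

saturation; I_C ≈ 1.7 mA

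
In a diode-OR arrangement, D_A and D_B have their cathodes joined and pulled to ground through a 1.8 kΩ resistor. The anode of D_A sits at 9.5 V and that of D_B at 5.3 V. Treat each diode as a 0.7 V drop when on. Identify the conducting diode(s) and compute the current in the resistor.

Only D_A conducts; I_R ≈ 4.9 mA

Assume both conduct. Then node N would need to be at both 9.5−0.7 = 8.8 V and 5.3−0.7 = 4.6 V, which is impossible.
Assume only D_A conducts: V_N = 9.5 − 0.7 = 8.8 V, so I_R = 8.8/1.8 = 4.89 mA.
Check D_B: its anode-to-cathode voltage is 5.3 − 8.8 = -3.5 V < 0.7 V, so it is off. The assumption is consistent.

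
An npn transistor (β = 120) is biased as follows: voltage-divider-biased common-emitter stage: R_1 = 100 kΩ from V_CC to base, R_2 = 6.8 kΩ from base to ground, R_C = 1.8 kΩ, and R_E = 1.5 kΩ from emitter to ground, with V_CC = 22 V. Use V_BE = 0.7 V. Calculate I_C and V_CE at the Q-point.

I_C ≈ 0.45 mA, V_CE ≈ 21 V

Thevenize the base divider: V_Th = V_CC·R_2/(R_1+R_2) = 22×6.8/107 = 1.4 V, R_Th = R_1‖R_2 = 6.37 kΩ.
Base-emitter loop: V_Th = I_B·R_Th + V_BE + (β+1)I_B·R_E, so I_B = (1.4 − 0.7) / (6.37 + 121×1.5) = 0.00373 mA.
I_C = β·I_B = 120×0.00373 = 0.448 mA, and I_E = (β+1)I_B = 0.451 mA.
V_CE = V_CC − I_C·R_C − I_E·R_E = 22 − 0.448×1.8 − 0.451×1.5 = 20.5 V.
V_CE = 20.5 V > 0.2 V confirms active-region operation.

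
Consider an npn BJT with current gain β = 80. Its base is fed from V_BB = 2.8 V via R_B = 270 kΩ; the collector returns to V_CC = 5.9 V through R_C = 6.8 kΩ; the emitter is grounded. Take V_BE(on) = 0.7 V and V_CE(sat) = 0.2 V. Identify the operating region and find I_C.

Assume active. Base-emitter loop: I_B = (V_BB − V_BE)/R_B = (2.8 − 0.7)/270 = 0.00778 mA.
I_C = β·I_B = 80×0.00778 = 0.622 mA.
V_CE = V_CC − I_C·R_C = 5.9 − 0.622×6.8 = 1.67 V > V_CE(sat), so the active-region assumption holds.

active; I_C ≈ 0.62 mA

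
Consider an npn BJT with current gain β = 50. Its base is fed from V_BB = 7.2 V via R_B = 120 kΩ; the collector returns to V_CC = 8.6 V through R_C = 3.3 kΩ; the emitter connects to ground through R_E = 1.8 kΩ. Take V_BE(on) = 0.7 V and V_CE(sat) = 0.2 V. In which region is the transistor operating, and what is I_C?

active; I_C ≈ 1.5 mA

Assume active. Base-emitter loop: I_B = (V_BB − V_BE)/(R_B + (β+1)R_E) = (7.2 − 0.7)/(120 + 51×1.8) = 0.0307 mA.
I_C = β·I_B = 50×0.0307 = 1.53 mA.
V_CE = V_CC − I_C·R_C − I_E·R_E = 8.6 − 1.53×3.3 − 1.57×1.8 = 0.719 V > V_CE(sat), so the active-region assumption holds.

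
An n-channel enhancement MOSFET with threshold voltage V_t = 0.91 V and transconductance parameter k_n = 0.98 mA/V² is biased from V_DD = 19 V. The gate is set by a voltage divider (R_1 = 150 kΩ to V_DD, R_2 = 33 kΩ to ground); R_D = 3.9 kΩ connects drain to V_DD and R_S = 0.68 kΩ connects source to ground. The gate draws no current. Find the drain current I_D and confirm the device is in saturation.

I_D ≈ 1.3 mA

V_G = V_DD·R_2/(R_1+R_2) = 19×33/183 = 3.43 V.
Assume saturation: I_D = (k_n/2)(V_GS − V_t)² with V_GS = V_G − I_D·R_S = 3.43 − 0.68·I_D.
Substituting gives 0.227·I_D² − 2.68·I_D + 3.1 = 0, with roots I_D = 1.3 or 10.5 mA.
The root I_D = 10.5 mA gives V_GS = -3.72 V ≤ V_t, so take I_D = 1.3 mA.
Then V_GS = 2.54 V and V_DS = V_DD − I_D(R_D+R_S) = 19 − 1.3×4.58 = 13 V.
Saturation requires V_DS ≥ V_GS − V_t = 1.63 V; 13 ≥ 1.63 ✓.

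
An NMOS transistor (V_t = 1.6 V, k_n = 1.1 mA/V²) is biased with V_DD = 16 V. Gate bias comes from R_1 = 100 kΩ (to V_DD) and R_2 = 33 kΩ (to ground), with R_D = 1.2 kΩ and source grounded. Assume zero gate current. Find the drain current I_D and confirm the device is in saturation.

V_G = V_DD·R_2/(R_1+R_2) = 16×33/133 = 3.97 V. With the source grounded, V_GS = V_G = 3.97 V.
Assume saturation: I_D = (k_n/2)(V_GS − V_t)² = (1.1/2)×(3.97 − 1.6)² = 0.55×2.37² = 3.09 mA.
V_DS = V_DD − I_D·R_D = 16 − 3.09×1.2 = 12.3 V.
Saturation requires V_DS ≥ V_GS − V_t = 2.37 V; 12.3 ≥ 2.37 ✓.

I_D ≈ 3.1 mA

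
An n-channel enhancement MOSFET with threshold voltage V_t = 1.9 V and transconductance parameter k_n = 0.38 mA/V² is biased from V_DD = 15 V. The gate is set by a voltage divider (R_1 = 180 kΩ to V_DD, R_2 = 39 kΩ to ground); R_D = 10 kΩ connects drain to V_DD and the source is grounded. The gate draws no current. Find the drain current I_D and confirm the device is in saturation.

I_D ≈ 0.11 mA

V_G = V_DD·R_2/(R_1+R_2) = 15×39/219 = 2.67 V. With the source grounded, V_GS = V_G = 2.67 V.
Assume saturation: I_D = (k_n/2)(V_GS − V_t)² = (0.38/2)×(2.67 − 1.9)² = 0.19×0.771² = 0.113 mA.
V_DS = V_DD − I_D·R_D = 15 − 0.113×10 = 13.9 V.
Saturation requires V_DS ≥ V_GS − V_t = 0.771 V; 13.9 ≥ 0.771 ✓.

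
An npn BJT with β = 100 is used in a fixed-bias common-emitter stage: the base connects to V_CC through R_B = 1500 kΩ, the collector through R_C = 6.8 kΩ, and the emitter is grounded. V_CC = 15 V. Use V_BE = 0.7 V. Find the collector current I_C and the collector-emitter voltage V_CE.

I_C ≈ 0.95 mA, V_CE ≈ 8.5 V

Base loop: V_CC = I_B·R_B + V_BE, so I_B = (15 − 0.7)/1500 kΩ = 0.00953 mA.
In the active region I_C = β·I_B = 100 × 0.00953 = 0.953 mA.
Collector loop: V_CE = V_CC − I_C·R_C = 15 − 0.953×6.8 = 8.52 V.
Since V_CE = 8.52 V > V_CE(sat) ≈ 0.2 V, the transistor is in the active region as assumed.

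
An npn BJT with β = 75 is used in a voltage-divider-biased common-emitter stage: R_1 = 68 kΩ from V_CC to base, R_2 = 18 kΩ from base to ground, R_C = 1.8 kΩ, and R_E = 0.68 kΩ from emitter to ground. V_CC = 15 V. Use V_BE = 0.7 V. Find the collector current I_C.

I_C ≈ 2.8 mA

Thevenize the base divider: V_Th = V_CC·R_2/(R_1+R_2) = 15×18/86 = 3.14 V, R_Th = R_1‖R_2 = 14.2 kΩ.
Base-emitter loop: V_Th = I_B·R_Th + V_BE + (β+1)I_B·R_E, so I_B = (3.14 − 0.7) / (14.2 + 76×0.68) = 0.037 mA.
I_C = β·I_B = 75×0.037 = 2.78 mA, and I_E = (β+1)I_B = 2.81 mA.
V_CE = V_CC − I_C·R_C − I_E·R_E = 15 − 2.78×1.8 − 2.81×0.68 = 8.09 V.
V_CE = 8.09 V > 0.2 V confirms active-region operation.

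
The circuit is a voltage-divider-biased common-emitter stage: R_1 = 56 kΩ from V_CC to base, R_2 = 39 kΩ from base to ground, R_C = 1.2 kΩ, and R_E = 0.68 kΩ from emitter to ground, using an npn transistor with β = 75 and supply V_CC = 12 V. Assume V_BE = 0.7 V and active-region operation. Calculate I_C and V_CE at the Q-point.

Thevenize the base divider: V_Th = V_CC·R_2/(R_1+R_2) = 12×39/95 = 4.93 V, R_Th = R_1‖R_2 = 23 kΩ.
Base-emitter loop: V_Th = I_B·R_Th + V_BE + (β+1)I_B·R_E, so I_B = (4.93 − 0.7) / (23 + 76×0.68) = 0.0566 mA.
I_C = β·I_B = 75×0.0566 = 4.25 mA, and I_E = (β+1)I_B = 4.3 mA.
V_CE = V_CC − I_C·R_C − I_E·R_E = 12 − 4.25×1.2 − 4.3×0.68 = 3.98 V.
V_CE = 3.98 V > 0.2 V confirms active-region operation.

I_C ≈ 4.2 mA, V_CE ≈ 4 V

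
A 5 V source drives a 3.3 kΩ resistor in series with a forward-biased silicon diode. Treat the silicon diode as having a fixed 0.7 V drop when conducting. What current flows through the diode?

KVL around the loop: 5 = V_D + I·R = 0.7 + I × 3.3 kΩ.
So I = (5 − 0.7) / 3.3 kΩ = 4.3 / 3.3 = 1.3 mA.

I ≈ 1.3 mA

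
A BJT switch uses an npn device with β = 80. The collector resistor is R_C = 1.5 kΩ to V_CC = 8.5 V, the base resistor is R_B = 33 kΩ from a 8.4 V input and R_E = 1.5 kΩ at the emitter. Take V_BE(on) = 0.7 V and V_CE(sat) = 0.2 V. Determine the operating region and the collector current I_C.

saturation; I_C ≈ 2.7 mA

Assume active: I_B = (8.4 − 0.7)/(33 + 81×1.5) = 0.0498 mA, I_C = β·I_B = 3.99 mA.
Then V_CE = 8.5 − 3.99×1.5 − 4.04×1.5 = -3.54 V < 0.2 V — the active assumption fails.
Re-solve with V_CE = 0.2 V. KCL at the emitter: V_E/R_E = (V_BB−0.7−V_E)/R_B + (V_CC−0.2−V_E)/R_C, giving V_E = 4.23 V.
I_C = (V_CC − 0.2 − V_E)/R_C = (8.3 − 4.23)/1.5 = 2.71 mA.
Check: I_B = (7.7 − 4.23)/33 = 0.105 mA, and β·I_B = 8.41 mA > I_C, confirming saturation.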